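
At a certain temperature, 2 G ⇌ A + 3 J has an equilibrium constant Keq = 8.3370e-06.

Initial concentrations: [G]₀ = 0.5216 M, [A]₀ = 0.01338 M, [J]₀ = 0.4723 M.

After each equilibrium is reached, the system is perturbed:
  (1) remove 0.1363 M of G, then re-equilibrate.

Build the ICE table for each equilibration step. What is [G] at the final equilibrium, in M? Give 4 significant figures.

[G]_eq = 0.412 M

Q₀ = 0.005181 vs Keq = 8.3370e-06 ⇒ Q>K, reverse
Step 1:
                  G         A         J
  I          0.5216   0.01338    0.4723
  C          0.0267  -0.01335  -0.04005
  E          0.5483 3.1033e-05    0.4323
  solve Keq expr → x = -0.01335; check Q = 8.3370e-06
Then remove 0.1363 M of G.
Step 2:
                  G         A         J
  I           0.412 3.1033e-05    0.4323
  C       2.7008e-05 -1.3504e-05 -4.0512e-05
  E           0.412 1.7529e-05    0.4322
  solve Keq expr → x = -1.3504e-05; check Q = 8.3370e-06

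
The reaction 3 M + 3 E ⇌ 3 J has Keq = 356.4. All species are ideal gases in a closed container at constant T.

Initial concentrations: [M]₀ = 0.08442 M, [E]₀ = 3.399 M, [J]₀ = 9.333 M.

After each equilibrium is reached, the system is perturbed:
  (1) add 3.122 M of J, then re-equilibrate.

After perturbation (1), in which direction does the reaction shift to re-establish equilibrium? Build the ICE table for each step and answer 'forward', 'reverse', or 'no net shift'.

Q₀ = 3.4409e+04 vs Keq = 356.4 ⇒ Q>K, reverse
Step 1:
                   M          E          J
  I          0.08442      3.399      9.333
  C           0.2647     0.2647    -0.2647
  E           0.3491      3.664      9.068
  solve Keq expr → x = -0.08823; check Q = 356.4
Then add 3.122 M of J.
Step 2:
                   M          E          J
  I           0.3491      3.664      12.19
  C           0.1034     0.1034    -0.1034
  E           0.4525      3.767      12.09
  solve Keq expr → x = -0.03448; check Q = 356.4

Direction: reverse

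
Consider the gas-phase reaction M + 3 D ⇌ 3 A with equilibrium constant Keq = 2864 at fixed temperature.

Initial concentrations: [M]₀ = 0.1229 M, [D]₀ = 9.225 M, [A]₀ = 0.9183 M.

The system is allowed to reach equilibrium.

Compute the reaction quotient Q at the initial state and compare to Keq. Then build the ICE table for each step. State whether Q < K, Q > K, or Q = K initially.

Q₀ = 0.008026; Q < K (proceeds forward)

Q₀ = 0.008026 vs Keq = 2864 ⇒ Q<K, forward
Step 1:
                  M         D         A
  I          0.1229     9.225    0.9183
  C         -0.1229   -0.3687    0.3687
  E       1.0715e-06     8.856     1.287
  solve Keq expr → x = 0.1229; check Q = 2864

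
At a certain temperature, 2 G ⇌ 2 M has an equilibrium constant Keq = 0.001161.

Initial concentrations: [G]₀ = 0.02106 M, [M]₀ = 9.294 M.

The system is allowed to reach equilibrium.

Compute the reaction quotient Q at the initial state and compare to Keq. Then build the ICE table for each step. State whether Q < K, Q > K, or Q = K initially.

Q₀ = 1.9475e+05 vs Keq = 0.001161 ⇒ Q>K, reverse
Step 1:
                    G           M
  Initial     0.02106       9.294
  Change        8.987      -8.987
  Equil         9.008      0.3069
  solve Keq expr → x = -4.494; check Q = 0.001161

Q₀ = 1.9475e+05; Q > K (proceeds reverse)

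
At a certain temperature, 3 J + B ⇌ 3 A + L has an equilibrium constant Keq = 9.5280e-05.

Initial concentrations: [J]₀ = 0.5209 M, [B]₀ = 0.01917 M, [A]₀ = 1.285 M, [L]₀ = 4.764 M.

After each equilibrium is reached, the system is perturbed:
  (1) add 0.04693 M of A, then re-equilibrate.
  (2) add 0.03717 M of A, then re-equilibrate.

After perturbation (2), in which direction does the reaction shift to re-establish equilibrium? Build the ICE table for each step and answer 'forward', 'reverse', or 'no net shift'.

Direction: reverse

Q₀ = 3731 vs Keq = 9.5280e-05 ⇒ Q>K, reverse
Step 1:
                    J           B           A           L
  Initial      0.5209     0.01917       1.285       4.764
  Change        1.248      0.4158      -1.248     -0.4158
  Equil         1.768       0.435      0.0375       4.348
  solve Keq expr → x = -0.4158; check Q = 9.5280e-05
Then add 0.04693 M of A.
Step 2:
                    J           B           A           L
  Initial       1.768       0.435     0.08443       4.348
  Change      0.04548     0.01516    -0.04548    -0.01516
  Equil         1.814      0.4502     0.03895       4.333
  solve Keq expr → x = -0.01516; check Q = 9.5280e-05
Then add 0.03717 M of A.
Step 3:
                    J           B           A           L
  Initial       1.814      0.4502     0.07612       4.333
  Change      0.03601       0.012    -0.03601      -0.012
  Equil          1.85      0.4622     0.04011       4.321
  solve Keq expr → x = -0.012; check Q = 9.5280e-05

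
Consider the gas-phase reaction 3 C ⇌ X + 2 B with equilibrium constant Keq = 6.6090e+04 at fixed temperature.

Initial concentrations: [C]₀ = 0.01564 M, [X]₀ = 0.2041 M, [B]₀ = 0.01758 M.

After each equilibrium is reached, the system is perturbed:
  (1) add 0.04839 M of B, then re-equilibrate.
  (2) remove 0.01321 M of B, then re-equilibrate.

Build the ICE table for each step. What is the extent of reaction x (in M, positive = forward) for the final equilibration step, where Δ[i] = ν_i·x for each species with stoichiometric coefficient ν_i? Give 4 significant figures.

Q₀ = 16.49 vs Keq = 6.6090e+04 ⇒ Q<K, forward
Step 1:
                    C           X           B
  init        0.01564      0.2041     0.01758
  Δ          -0.01432    0.004772    0.009543
  eq         0.001325      0.2089     0.02712
  solve Keq expr → x = 0.004772; check Q = 6.6090e+04
Then add 0.04839 M of B.
Step 2:
                    C           X           B
  init       0.001325      0.2089     0.07551
  Δ          0.001276 -4.2517e-04 -8.5035e-04
  eq           0.0026      0.2084     0.07466
  solve Keq expr → x = -4.2517e-04; check Q = 6.6090e+04
Then remove 0.01321 M of B.
Step 3:
                    C           X           B
  init         0.0026      0.2084     0.06145
  Δ       -3.1104e-04  1.0368e-04  2.0736e-04
  eq         0.002289      0.2086     0.06166
  solve Keq expr → x = 1.0368e-04; check Q = 6.6090e+04

x = 1.0368e-04 M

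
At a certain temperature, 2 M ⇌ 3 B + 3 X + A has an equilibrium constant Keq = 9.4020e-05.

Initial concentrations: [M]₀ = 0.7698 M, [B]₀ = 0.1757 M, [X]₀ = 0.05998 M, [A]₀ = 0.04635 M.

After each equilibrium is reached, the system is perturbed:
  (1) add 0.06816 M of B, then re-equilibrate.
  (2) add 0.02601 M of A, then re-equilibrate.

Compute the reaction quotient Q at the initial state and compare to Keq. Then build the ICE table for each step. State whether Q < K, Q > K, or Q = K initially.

Q₀ = 9.1544e-08 vs Keq = 9.4020e-05 ⇒ Q<K, forward
Step 1:
                    M           B           X           A
  I            0.7698      0.1757     0.05998     0.04635
  C           -0.1074      0.1611      0.1611     0.05369
  E            0.6624      0.3368       0.221         0.1
  solve Keq expr → x = 0.05369; check Q = 9.4020e-05
Then add 0.06816 M of B.
Step 2:
                    M           B           X           A
  I            0.6624      0.4049       0.221         0.1
  C           0.01351    -0.02027    -0.02027   -0.006757
  E            0.6759      0.3846      0.2008     0.09328
  solve Keq expr → x = -0.006757; check Q = 9.4020e-05
Then add 0.02601 M of A.
Step 3:
                    M           B           X           A
  I            0.6759      0.3846      0.2008      0.1193
  C          0.005864   -0.008796   -0.008796   -0.002932
  E            0.6818      0.3759       0.192      0.1164
  solve Keq expr → x = -0.002932; check Q = 9.4020e-05

Q₀ = 9.1544e-08; Q < K (proceeds forward)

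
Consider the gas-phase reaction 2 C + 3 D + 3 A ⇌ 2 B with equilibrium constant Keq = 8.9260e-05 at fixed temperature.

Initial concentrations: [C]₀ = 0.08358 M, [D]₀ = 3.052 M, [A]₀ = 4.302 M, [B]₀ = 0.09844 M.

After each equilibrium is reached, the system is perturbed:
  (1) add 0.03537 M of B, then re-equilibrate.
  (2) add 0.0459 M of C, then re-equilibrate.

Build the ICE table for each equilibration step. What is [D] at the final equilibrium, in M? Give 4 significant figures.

[D]_eq = 3.125 M

Q₀ = 6.1288e-04 vs Keq = 8.9260e-05 ⇒ Q>K, reverse
Step 1:
                  C         D         A         B
  I         0.08358     3.052     4.302   0.09844
  C         0.04003   0.06005   0.06005  -0.04003
  E          0.1236     3.112     4.362   0.05841
  solve Keq expr → x = -0.02002; check Q = 8.9260e-05
Then add 0.03537 M of B.
Step 2:
                  C         D         A         B
  I          0.1236     3.112     4.362   0.09378
  C         0.02269   0.03403   0.03403  -0.02269
  E          0.1463     3.146     4.396   0.07109
  solve Keq expr → x = -0.01134; check Q = 8.9260e-05
Then add 0.0459 M of C.
Step 3:
                  C         D         A         B
  I          0.1922     3.146     4.396   0.07109
  C        -0.01401  -0.02102  -0.02102   0.01401
  E          0.1782     3.125     4.375   0.08511
  solve Keq expr → x = 0.007007; check Q = 8.9260e-05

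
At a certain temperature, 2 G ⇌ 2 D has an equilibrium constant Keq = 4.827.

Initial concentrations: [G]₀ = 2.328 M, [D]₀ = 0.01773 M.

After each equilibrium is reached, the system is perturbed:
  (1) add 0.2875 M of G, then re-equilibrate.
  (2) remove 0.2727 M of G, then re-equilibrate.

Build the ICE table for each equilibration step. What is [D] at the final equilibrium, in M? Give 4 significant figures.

[D]_eq = 1.622 M

Q₀ = 5.8003e-05 vs Keq = 4.827 ⇒ Q<K, forward
Step 1:
                    G           D
  Initial       2.328     0.01773
  Change       -1.594       1.594
  Equil        0.7337       1.612
  solve Keq expr → x = 0.7971; check Q = 4.827
Then add 0.2875 M of G.
Step 2:
                    G           D
  Initial       1.021       1.612
  Change      -0.1976      0.1976
  Equil        0.8236        1.81
  solve Keq expr → x = 0.09879; check Q = 4.827
Then remove 0.2727 M of G.
Step 3:
                    G           D
  Initial      0.5509        1.81
  Change       0.1874     -0.1874
  Equil        0.7383       1.622
  solve Keq expr → x = -0.0937; check Q = 4.827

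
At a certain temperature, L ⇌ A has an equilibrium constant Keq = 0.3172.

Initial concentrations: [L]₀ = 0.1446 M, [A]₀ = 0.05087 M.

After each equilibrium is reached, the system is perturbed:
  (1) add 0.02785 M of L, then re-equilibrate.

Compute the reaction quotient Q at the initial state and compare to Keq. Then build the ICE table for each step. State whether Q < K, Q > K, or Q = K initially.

Q₀ = 0.3518; Q > K (proceeds reverse)

Q₀ = 0.3518 vs Keq = 0.3172 ⇒ Q>K, reverse
Step 1:
                    L           A
  I            0.1446     0.05087
  C          0.003798   -0.003798
  E            0.1484     0.04707
  solve Keq expr → x = -0.003798; check Q = 0.3172
Then add 0.02785 M of L.
Step 2:
                    L           A
  I            0.1762     0.04707
  C         -0.006707    0.006707
  E            0.1695     0.05378
  solve Keq expr → x = 0.006707; check Q = 0.3172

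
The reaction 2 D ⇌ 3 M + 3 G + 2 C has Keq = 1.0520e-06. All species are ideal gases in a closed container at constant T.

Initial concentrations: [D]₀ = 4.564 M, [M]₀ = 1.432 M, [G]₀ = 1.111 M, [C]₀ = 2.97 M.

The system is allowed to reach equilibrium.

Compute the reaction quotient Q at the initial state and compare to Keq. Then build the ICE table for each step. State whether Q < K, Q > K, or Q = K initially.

Q₀ = 1.705 vs Keq = 1.0520e-06 ⇒ Q>K, reverse
Step 1:
                    D           M           G           C
  Initial       4.564       1.432       1.111        2.97
  Change       0.7084      -1.063      -1.063     -0.7084
  Equil         5.272      0.3694     0.04841       2.262
  solve Keq expr → x = -0.3542; check Q = 1.0520e-06

Q₀ = 1.705; Q > K (proceeds reverse)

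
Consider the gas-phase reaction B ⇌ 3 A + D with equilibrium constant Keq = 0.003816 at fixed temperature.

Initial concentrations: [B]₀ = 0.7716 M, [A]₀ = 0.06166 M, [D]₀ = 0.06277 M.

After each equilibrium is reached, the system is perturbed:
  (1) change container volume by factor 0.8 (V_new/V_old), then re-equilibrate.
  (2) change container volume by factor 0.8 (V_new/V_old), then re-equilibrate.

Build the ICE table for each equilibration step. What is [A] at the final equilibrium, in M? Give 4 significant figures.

[A]_eq = 0.2974 M

Q₀ = 1.9071e-05 vs Keq = 0.003816 ⇒ Q<K, forward
Step 1:
                    B           A           D
  Initial      0.7716     0.06166     0.06277
  Change     -0.07014      0.2104     0.07014
  Equil        0.7015      0.2721      0.1329
  solve Keq expr → x = 0.07014; check Q = 0.003816
Then change container volume by factor 0.8 (V_new/V_old).
Step 2:
                    B           A           D
  Initial      0.8768      0.3401      0.1661
  Change       0.0184     -0.0552     -0.0184
  Equil        0.8952      0.2849      0.1477
  solve Keq expr → x = -0.0184; check Q = 0.003816
Then change container volume by factor 0.8 (V_new/V_old).
Step 3:
                    B           A           D
  Initial       1.119      0.3561      0.1847
  Change      0.01956    -0.05868    -0.01956
  Equil         1.139      0.2974      0.1651
  solve Keq expr → x = -0.01956; check Q = 0.003816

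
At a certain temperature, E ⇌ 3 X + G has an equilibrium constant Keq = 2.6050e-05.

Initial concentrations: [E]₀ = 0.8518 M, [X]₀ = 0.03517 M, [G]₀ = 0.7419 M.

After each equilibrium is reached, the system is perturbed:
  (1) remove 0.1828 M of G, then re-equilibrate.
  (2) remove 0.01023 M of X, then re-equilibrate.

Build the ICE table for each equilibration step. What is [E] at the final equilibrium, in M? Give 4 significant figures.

Q₀ = 3.7890e-05 vs Keq = 2.6050e-05 ⇒ Q>K, reverse
Step 1:
                   E          X          G
  Initial     0.8518    0.03517     0.7419
  Change    0.001365  -0.004094  -0.001365
  Equil       0.8532    0.03108     0.7405
  solve Keq expr → x = -0.001365; check Q = 2.6050e-05
Then remove 0.1828 M of G.
Step 2:
                   E          X          G
  Initial     0.8532    0.03108     0.5577
  Change   -0.001015   0.003046   0.001015
  Equil       0.8521    0.03412     0.5588
  solve Keq expr → x = 0.001015; check Q = 2.6050e-05
Then remove 0.01023 M of X.
Step 3:
                   E          X          G
  Initial     0.8521    0.02389     0.5588
  Change   -0.003372    0.01012   0.003372
  Equil       0.8488    0.03401     0.5621
  solve Keq expr → x = 0.003372; check Q = 2.6050e-05

[E]_eq = 0.8488 M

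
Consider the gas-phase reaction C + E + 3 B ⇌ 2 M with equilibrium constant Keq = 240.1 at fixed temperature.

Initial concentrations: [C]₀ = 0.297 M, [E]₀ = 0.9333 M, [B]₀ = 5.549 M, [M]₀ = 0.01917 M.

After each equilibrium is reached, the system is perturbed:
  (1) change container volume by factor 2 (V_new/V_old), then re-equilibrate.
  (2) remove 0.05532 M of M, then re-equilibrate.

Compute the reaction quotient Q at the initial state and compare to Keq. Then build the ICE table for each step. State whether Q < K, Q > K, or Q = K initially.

Q₀ = 7.7593e-06; Q < K (proceeds forward)

Q₀ = 7.7593e-06 vs Keq = 240.1 ⇒ Q<K, forward
Step 1:
                   C          E          B          M
  Initial      0.297     0.9333      5.549    0.01917
  Change      -0.297     -0.297    -0.8909      0.594
  Equil   2.4345e-05     0.6363      4.658     0.6131
  solve Keq expr → x = 0.297; check Q = 240.1
Then change container volume by factor 2 (V_new/V_old).
Step 2:
                   C          E          B          M
  Initial 1.2172e-05     0.3182      2.329     0.3066
  Change  8.5040e-05 8.5040e-05 2.5512e-04 -1.7008e-04
  Equil   9.7213e-05     0.3182      2.329     0.3064
  solve Keq expr → x = -8.5040e-05; check Q = 240.1
Then remove 0.05532 M of M.
Step 3:
                   C          E          B          M
  Initial 9.7213e-05     0.3182      2.329     0.2511
  Change  -3.1887e-05 -3.1887e-05 -9.5662e-05 6.3775e-05
  Equil   6.5325e-05     0.3182      2.329     0.2511
  solve Keq expr → x = 3.1887e-05; check Q = 240.1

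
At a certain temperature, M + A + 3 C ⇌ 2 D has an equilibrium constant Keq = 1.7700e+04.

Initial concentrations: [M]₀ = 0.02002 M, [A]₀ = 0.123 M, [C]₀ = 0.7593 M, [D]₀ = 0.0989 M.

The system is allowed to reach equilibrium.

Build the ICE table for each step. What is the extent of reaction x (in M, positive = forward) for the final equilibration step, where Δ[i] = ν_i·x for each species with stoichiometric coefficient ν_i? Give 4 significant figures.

x = 0.01999 M

Q₀ = 9.074 vs Keq = 1.7700e+04 ⇒ Q<K, forward
Step 1:
                  M         A         C         D
  I         0.02002     0.123    0.7593    0.0989
  C        -0.01999  -0.01999  -0.05997   0.03998
  E       3.0929e-05     0.103    0.6993    0.1389
  solve Keq expr → x = 0.01999; check Q = 1.7700e+04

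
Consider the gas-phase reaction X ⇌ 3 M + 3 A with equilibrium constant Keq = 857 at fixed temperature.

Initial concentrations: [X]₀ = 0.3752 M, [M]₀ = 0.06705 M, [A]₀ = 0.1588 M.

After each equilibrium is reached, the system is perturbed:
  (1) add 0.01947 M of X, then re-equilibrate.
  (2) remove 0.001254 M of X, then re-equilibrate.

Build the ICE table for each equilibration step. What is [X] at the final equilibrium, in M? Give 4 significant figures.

Q₀ = 3.2173e-06 vs Keq = 857 ⇒ Q<K, forward
Step 1:
                    X           M           A
  Initial      0.3752     0.06705      0.1588
  Change      -0.3712       1.114       1.114
  Equil      0.003958       1.181       1.273
  solve Keq expr → x = 0.3712; check Q = 857
Then add 0.01947 M of X.
Step 2:
                    X           M           A
  Initial     0.02343       1.181       1.273
  Change     -0.01828     0.05484     0.05484
  Equil      0.005148       1.236       1.327
  solve Keq expr → x = 0.01828; check Q = 857
Then remove 0.001254 M of X.
Step 3:
                    X           M           A
  Initial    0.003894       1.236       1.327
  Change      0.00117    -0.00351    -0.00351
  Equil      0.005064       1.232       1.324
  solve Keq expr → x = -0.00117; check Q = 857

[X]_eq = 0.005064 M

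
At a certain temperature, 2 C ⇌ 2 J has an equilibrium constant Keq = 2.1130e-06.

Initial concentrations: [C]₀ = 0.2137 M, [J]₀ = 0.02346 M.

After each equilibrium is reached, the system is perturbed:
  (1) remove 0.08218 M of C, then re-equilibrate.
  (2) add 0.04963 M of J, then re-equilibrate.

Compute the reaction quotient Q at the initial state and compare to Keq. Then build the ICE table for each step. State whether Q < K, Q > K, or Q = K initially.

Q₀ = 0.01205 vs Keq = 2.1130e-06 ⇒ Q>K, reverse
Step 1:
                  C         J
  init       0.2137   0.02346
  Δ         0.02312  -0.02312
  eq         0.2368 3.4424e-04
  solve Keq expr → x = -0.01156; check Q = 2.1130e-06
Then remove 0.08218 M of C.
Step 2:
                  C         J
  init       0.1546 3.4424e-04
  Δ       1.1928e-04 -1.1928e-04
  eq         0.1548 2.2495e-04
  solve Keq expr → x = -5.9642e-05; check Q = 2.1130e-06
Then add 0.04963 M of J.
Step 3:
                  C         J
  init       0.1548   0.04985
  Δ         0.04956  -0.04956
  eq         0.2043 2.9699e-04
  solve Keq expr → x = -0.02478; check Q = 2.1130e-06

Q₀ = 0.01205; Q > K (proceeds reverse)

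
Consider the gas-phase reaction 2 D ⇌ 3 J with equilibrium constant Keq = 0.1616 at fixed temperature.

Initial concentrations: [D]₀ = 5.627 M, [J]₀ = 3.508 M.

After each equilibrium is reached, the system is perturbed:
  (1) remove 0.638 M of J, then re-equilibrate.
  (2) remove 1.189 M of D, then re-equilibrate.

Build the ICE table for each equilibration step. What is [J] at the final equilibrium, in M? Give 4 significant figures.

Q₀ = 1.363 vs Keq = 0.1616 ⇒ Q>K, reverse
Step 1:
                    D           J
  I             5.627       3.508
  C             1.051      -1.576
  E             6.678       1.932
  solve Keq expr → x = -0.5255; check Q = 0.1616
Then remove 0.638 M of J.
Step 2:
                    D           J
  I             6.678       1.294
  C           -0.3765      0.5647
  E             6.301       1.858
  solve Keq expr → x = 0.1882; check Q = 0.1616
Then remove 1.189 M of D.
Step 3:
                    D           J
  I             5.112       1.858
  C            0.1414     -0.2121
  E             5.254       1.646
  solve Keq expr → x = -0.07071; check Q = 0.1616

[J]_eq = 1.646 M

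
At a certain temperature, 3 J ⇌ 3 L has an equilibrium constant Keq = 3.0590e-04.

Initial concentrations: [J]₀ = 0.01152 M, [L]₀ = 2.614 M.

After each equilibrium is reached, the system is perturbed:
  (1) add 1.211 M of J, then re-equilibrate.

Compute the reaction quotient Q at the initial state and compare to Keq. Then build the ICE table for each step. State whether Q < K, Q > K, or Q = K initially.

Q₀ = 1.1683e+07; Q > K (proceeds reverse)

Q₀ = 1.1683e+07 vs Keq = 3.0590e-04 ⇒ Q>K, reverse
Step 1:
                   J          L
  Initial    0.01152      2.614
  Change       2.448     -2.448
  Equil         2.46     0.1657
  solve Keq expr → x = -0.8161; check Q = 3.0590e-04
Then add 1.211 M of J.
Step 2:
                   J          L
  Initial      3.671     0.1657
  Change    -0.07645    0.07645
  Equil        3.594     0.2422
  solve Keq expr → x = 0.02548; check Q = 3.0590e-04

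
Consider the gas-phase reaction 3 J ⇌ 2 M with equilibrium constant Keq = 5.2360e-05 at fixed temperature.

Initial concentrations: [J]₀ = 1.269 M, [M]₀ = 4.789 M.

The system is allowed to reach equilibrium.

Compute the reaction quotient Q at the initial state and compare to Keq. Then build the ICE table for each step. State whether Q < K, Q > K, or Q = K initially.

Q₀ = 11.22; Q > K (proceeds reverse)

Q₀ = 11.22 vs Keq = 5.2360e-05 ⇒ Q>K, reverse
Step 1:
                  J         M
  Initial     1.269     4.789
  Change      6.929    -4.619
  Equil       8.198    0.1698
  solve Keq expr → x = -2.31; check Q = 5.2360e-05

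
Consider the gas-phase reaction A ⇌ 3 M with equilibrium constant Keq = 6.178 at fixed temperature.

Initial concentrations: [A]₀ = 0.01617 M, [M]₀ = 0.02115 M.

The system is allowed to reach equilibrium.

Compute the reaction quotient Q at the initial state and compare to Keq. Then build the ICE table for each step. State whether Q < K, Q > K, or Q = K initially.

Q₀ = 5.8509e-04; Q < K (proceeds forward)

Q₀ = 5.8509e-04 vs Keq = 6.178 ⇒ Q<K, forward
Step 1:
                    A           M
  Initial     0.01617     0.02115
  Change     -0.01612     0.04835
  Equil    5.4331e-05      0.0695
  solve Keq expr → x = 0.01612; check Q = 6.178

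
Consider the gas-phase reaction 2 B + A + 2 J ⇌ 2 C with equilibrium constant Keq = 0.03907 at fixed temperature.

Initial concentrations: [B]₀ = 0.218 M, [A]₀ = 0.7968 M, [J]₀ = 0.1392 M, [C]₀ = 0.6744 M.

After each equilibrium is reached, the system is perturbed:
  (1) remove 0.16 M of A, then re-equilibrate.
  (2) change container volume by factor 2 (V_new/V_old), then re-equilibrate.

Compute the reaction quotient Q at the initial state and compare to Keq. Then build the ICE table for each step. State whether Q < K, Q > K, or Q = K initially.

Q₀ = 619.9 vs Keq = 0.03907 ⇒ Q>K, reverse
Step 1:
                    B           A           J           C
  init          0.218      0.7968      0.1392      0.6744
  Δ            0.5621      0.2811      0.5621     -0.5621
  eq           0.7801       1.078      0.7013      0.1123
  solve Keq expr → x = -0.2811; check Q = 0.03907
Then remove 0.16 M of A.
Step 2:
                    B           A           J           C
  init         0.7801      0.9179      0.7013      0.1123
  Δ          0.006614    0.003307    0.006614   -0.006614
  eq           0.7867      0.9212      0.7079      0.1057
  solve Keq expr → x = -0.003307; check Q = 0.03907
Then change container volume by factor 2 (V_new/V_old).
Step 3:
                    B           A           J           C
  init         0.3934      0.4606       0.354     0.05283
  Δ            0.0306      0.0153      0.0306     -0.0306
  eq            0.424      0.4759      0.3846     0.02223
  solve Keq expr → x = -0.0153; check Q = 0.03907

Q₀ = 619.9; Q > K (proceeds reverse)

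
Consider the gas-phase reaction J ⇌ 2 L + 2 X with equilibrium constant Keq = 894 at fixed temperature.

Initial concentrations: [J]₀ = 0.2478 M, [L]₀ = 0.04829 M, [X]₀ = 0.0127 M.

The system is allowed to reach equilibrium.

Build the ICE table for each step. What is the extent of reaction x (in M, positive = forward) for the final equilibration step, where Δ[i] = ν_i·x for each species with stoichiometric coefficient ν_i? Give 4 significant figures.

x = 0.2477 M

Q₀ = 1.5178e-06 vs Keq = 894 ⇒ Q<K, forward
Step 1:
                  J         L         X
  init       0.2478   0.04829    0.0127
  Δ         -0.2477    0.4954    0.4954
  eq      8.5381e-05    0.5437    0.5081
  solve Keq expr → x = 0.2477; check Q = 894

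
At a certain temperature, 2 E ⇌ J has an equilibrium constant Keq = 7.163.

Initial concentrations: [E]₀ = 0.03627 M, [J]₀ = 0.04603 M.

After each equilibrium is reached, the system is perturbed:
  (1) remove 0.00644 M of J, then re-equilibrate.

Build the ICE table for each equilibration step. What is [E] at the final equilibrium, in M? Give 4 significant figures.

[E]_eq = 0.06142 M

Q₀ = 34.99 vs Keq = 7.163 ⇒ Q>K, reverse
Step 1:
                   E          J
  init       0.03627    0.04603
  Δ           0.0297   -0.01485
  eq         0.06597    0.03118
  solve Keq expr → x = -0.01485; check Q = 7.163
Then remove 0.00644 M of J.
Step 2:
                   E          J
  init       0.06597    0.02474
  Δ        -0.004559    0.00228
  eq         0.06142    0.02702
  solve Keq expr → x = 0.00228; check Q = 7.163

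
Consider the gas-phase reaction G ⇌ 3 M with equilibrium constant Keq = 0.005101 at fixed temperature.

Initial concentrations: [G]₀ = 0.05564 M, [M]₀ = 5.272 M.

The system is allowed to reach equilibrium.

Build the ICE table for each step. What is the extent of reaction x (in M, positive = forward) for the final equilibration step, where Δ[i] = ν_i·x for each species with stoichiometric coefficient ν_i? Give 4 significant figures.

Q₀ = 2634 vs Keq = 0.005101 ⇒ Q>K, reverse
Step 1:
                   G          M
  Initial    0.05564      5.272
  Change       1.688     -5.065
  Equil        1.744     0.2072
  solve Keq expr → x = -1.688; check Q = 0.005101

x = -1.688 M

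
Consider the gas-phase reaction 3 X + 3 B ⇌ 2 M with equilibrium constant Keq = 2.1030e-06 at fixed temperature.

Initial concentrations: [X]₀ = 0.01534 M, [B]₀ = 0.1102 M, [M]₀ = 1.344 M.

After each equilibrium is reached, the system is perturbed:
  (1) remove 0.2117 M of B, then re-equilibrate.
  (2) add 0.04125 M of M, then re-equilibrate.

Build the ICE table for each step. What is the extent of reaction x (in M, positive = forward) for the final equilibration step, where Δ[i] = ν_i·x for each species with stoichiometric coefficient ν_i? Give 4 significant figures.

Q₀ = 3.7392e+08 vs Keq = 2.1030e-06 ⇒ Q>K, reverse
Step 1:
                    X           B           M
  init        0.01534      0.1102       1.344
  Δ             1.997       1.997      -1.331
  eq            2.012       2.107     0.01266
  solve Keq expr → x = -0.6657; check Q = 2.1030e-06
Then remove 0.2117 M of B.
Step 2:
                    X           B           M
  init          2.012       1.896     0.01266
  Δ          0.002721    0.002721   -0.001814
  eq            2.015       1.898     0.01085
  solve Keq expr → x = -9.0713e-04; check Q = 2.1030e-06
Then add 0.04125 M of M.
Step 3:
                    X           B           M
  init          2.015       1.898      0.0521
  Δ           0.06032     0.06032    -0.04021
  eq            2.075       1.959     0.01188
  solve Keq expr → x = -0.02011; check Q = 2.1030e-06

x = -0.02011 M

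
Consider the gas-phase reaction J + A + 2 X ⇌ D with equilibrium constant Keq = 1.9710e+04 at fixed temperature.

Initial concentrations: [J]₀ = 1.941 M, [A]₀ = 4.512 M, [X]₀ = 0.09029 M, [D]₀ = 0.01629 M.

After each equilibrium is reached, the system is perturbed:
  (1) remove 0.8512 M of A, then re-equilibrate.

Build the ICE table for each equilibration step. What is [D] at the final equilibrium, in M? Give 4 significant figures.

[D]_eq = 0.0611 M

Q₀ = 0.2282 vs Keq = 1.9710e+04 ⇒ Q<K, forward
Step 1:
                  J         A         X         D
  init        1.941     4.512   0.09029   0.01629
  Δ        -0.04484  -0.04484  -0.08968   0.04484
  eq          1.896     4.467 6.0512e-04   0.06113
  solve Keq expr → x = 0.04484; check Q = 1.9710e+04
Then remove 0.8512 M of A.
Step 2:
                  J         A         X         D
  init        1.896     3.616 6.0512e-04   0.06113
  Δ       3.3634e-05 3.3634e-05 6.7268e-05 -3.3634e-05
  eq          1.896     3.616 6.7239e-04    0.0611
  solve Keq expr → x = -3.3634e-05; check Q = 1.9710e+04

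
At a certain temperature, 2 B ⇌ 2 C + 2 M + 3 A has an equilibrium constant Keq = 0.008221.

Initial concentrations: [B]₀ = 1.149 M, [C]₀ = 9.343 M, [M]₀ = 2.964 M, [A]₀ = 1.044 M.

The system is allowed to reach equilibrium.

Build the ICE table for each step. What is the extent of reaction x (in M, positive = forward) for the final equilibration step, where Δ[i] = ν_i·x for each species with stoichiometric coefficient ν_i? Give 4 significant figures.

x = -0.3344 M

Q₀ = 661 vs Keq = 0.008221 ⇒ Q>K, reverse
Step 1:
                    B           C           M           A
  Initial       1.149       9.343       2.964       1.044
  Change       0.6687     -0.6687     -0.6687      -1.003
  Equil         1.818       8.674       2.295     0.04092
  solve Keq expr → x = -0.3344; check Q = 0.008221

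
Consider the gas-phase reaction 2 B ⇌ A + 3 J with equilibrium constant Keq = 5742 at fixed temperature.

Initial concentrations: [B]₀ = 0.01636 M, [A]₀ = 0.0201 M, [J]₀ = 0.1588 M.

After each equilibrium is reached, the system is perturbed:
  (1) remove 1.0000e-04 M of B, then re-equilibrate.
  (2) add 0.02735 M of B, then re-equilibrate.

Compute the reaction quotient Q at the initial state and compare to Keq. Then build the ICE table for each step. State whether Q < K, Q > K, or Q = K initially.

Q₀ = 0.3007 vs Keq = 5742 ⇒ Q<K, forward
Step 1:
                    B           A           J
  init        0.01636      0.0201      0.1588
  Δ          -0.01619    0.008093     0.02428
  eq       1.7358e-04     0.02819      0.1831
  solve Keq expr → x = 0.008093; check Q = 5742
Then remove 1.0000e-04 M of B.
Step 2:
                    B           A           J
  init     7.3580e-05     0.02819      0.1831
  Δ        9.9634e-05 -4.9817e-05 -1.4945e-04
  eq       1.7321e-04     0.02814      0.1829
  solve Keq expr → x = -4.9817e-05; check Q = 5742
Then add 0.02735 M of B.
Step 3:
                    B           A           J
  init        0.02752     0.02814      0.1829
  Δ          -0.02724     0.01362     0.04086
  eq       2.8550e-04     0.04176      0.2238
  solve Keq expr → x = 0.01362; check Q = 5742

Q₀ = 0.3007; Q < K (proceeds forward)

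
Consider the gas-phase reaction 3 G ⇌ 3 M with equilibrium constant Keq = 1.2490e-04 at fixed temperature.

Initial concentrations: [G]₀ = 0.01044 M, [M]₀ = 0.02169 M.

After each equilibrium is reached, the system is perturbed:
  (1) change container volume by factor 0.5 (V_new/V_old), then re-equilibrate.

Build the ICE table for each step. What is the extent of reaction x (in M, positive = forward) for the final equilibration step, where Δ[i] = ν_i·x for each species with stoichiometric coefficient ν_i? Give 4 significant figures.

x = 0 M

Q₀ = 8.968 vs Keq = 1.2490e-04 ⇒ Q>K, reverse
Step 1:
                    G           M
  Initial     0.01044     0.02169
  Change      0.02016    -0.02016
  Equil        0.0306     0.00153
  solve Keq expr → x = -0.00672; check Q = 1.2490e-04
Then change container volume by factor 0.5 (V_new/V_old).
Step 2:
                    G           M
  Initial      0.0612    0.003059
  Change            0           0
  Equil        0.0612    0.003059
  solve Keq expr → x = 0; check Q = 1.2490e-04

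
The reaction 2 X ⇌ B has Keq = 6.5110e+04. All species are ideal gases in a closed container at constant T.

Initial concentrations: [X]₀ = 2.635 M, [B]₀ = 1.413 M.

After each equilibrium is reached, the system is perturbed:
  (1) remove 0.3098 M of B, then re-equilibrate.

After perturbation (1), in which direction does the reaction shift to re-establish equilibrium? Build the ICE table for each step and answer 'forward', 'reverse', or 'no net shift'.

Q₀ = 0.2035 vs Keq = 6.5110e+04 ⇒ Q<K, forward
Step 1:
                   X          B
  Initial      2.635      1.413
  Change      -2.629      1.314
  Equil     0.006472      2.727
  solve Keq expr → x = 1.314; check Q = 6.5110e+04
Then remove 0.3098 M of B.
Step 2:
                   X          B
  Initial   0.006472      2.417
  Change  -3.7843e-04 1.8921e-04
  Equil     0.006094      2.418
  solve Keq expr → x = 1.8921e-04; check Q = 6.5110e+04

Direction: forward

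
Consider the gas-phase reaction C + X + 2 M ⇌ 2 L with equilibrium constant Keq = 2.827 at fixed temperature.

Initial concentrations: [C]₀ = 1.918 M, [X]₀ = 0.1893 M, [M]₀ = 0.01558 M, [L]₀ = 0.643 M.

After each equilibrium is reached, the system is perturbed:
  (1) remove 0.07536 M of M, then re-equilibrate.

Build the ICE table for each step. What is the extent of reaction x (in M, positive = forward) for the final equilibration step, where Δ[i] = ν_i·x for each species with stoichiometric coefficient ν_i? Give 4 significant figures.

Q₀ = 4691 vs Keq = 2.827 ⇒ Q>K, reverse
Step 1:
                    C           X           M           L
  I             1.918      0.1893     0.01558       0.643
  C            0.1315      0.1315      0.2631     -0.2631
  E              2.05      0.3208      0.2787      0.3799
  solve Keq expr → x = -0.1315; check Q = 2.827
Then remove 0.07536 M of M.
Step 2:
                    C           X           M           L
  I              2.05      0.3208      0.2033      0.3799
  C           0.01933     0.01933     0.03866    -0.03866
  E             2.069      0.3402      0.2419      0.3413
  solve Keq expr → x = -0.01933; check Q = 2.827

x = -0.01933 M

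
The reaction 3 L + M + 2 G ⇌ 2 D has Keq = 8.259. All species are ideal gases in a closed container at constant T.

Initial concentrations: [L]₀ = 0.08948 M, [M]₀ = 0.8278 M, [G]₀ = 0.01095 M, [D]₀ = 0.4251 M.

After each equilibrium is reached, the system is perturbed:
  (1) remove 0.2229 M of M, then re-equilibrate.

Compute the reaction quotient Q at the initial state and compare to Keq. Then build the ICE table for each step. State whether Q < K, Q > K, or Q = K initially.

Q₀ = 2.5413e+06; Q > K (proceeds reverse)

Q₀ = 2.5413e+06 vs Keq = 8.259 ⇒ Q>K, reverse
Step 1:
                    L           M           G           D
  init        0.08948      0.8278     0.01095      0.4251
  Δ            0.3463      0.1154      0.2309     -0.2309
  eq           0.4358      0.9432      0.2418      0.1942
  solve Keq expr → x = -0.1154; check Q = 8.259
Then remove 0.2229 M of M.
Step 2:
                    L           M           G           D
  init         0.4358      0.7203      0.2418      0.1942
  Δ            0.0137    0.004566    0.009131   -0.009131
  eq           0.4495      0.7249       0.251      0.1851
  solve Keq expr → x = -0.004566; check Q = 8.259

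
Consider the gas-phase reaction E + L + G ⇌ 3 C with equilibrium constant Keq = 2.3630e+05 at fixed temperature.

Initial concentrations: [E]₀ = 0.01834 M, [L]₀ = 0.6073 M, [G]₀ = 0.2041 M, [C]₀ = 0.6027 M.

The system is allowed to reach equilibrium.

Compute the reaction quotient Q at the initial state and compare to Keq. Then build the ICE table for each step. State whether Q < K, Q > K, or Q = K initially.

Q₀ = 96.31; Q < K (proceeds forward)

Q₀ = 96.31 vs Keq = 2.3630e+05 ⇒ Q<K, forward
Step 1:
                   E          L          G          C
  I          0.01834     0.6073     0.2041     0.6027
  C         -0.01833   -0.01833   -0.01833    0.05499
  E       1.1003e-05      0.589     0.1858     0.6577
  solve Keq expr → x = 0.01833; check Q = 2.3630e+05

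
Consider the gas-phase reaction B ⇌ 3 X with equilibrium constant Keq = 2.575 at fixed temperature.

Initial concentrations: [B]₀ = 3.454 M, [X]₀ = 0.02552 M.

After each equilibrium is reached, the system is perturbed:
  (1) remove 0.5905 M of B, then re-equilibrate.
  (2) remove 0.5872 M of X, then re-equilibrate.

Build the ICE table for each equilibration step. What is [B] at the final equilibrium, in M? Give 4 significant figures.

[B]_eq = 2.092 M

Q₀ = 4.8119e-06 vs Keq = 2.575 ⇒ Q<K, forward
Step 1:
                  B         X
  I           3.454   0.02552
  C         -0.6368      1.91
  E           2.817     1.936
  solve Keq expr → x = 0.6368; check Q = 2.575
Then remove 0.5905 M of B.
Step 2:
                  B         X
  I           2.227     1.936
  C          0.0447   -0.1341
  E           2.271     1.802
  solve Keq expr → x = -0.0447; check Q = 2.575
Then remove 0.5872 M of X.
Step 3:
                  B         X
  I           2.271     1.215
  C         -0.1795    0.5384
  E           2.092     1.753
  solve Keq expr → x = 0.1795; check Q = 2.575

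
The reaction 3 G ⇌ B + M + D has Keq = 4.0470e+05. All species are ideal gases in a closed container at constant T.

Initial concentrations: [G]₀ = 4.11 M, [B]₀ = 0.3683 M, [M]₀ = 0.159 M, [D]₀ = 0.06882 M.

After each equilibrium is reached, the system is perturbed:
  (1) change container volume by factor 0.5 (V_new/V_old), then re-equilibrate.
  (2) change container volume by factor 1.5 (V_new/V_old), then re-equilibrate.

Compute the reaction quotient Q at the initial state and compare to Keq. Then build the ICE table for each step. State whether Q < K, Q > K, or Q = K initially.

Q₀ = 5.8048e-05 vs Keq = 4.0470e+05 ⇒ Q<K, forward
Step 1:
                    G           B           M           D
  I              4.11      0.3683       0.159     0.06882
  C            -4.089       1.363       1.363       1.363
  E           0.02105       1.731       1.522       1.432
  solve Keq expr → x = 1.363; check Q = 4.0470e+05
Then change container volume by factor 0.5 (V_new/V_old).
Step 2:
                    G           B           M           D
  I           0.04209       3.463       3.044       2.864
  C                 0           0           0           0
  E           0.04209       3.463       3.044       2.864
  solve Keq expr → x = 0; check Q = 4.0470e+05
Then change container volume by factor 1.5 (V_new/V_old).
Step 3:
                    G           B           M           D
  I           0.02806       2.308       2.029       1.909
  C                 0           0           0           0
  E           0.02806       2.308       2.029       1.909
  solve Keq expr → x = 0; check Q = 4.0470e+05

Q₀ = 5.8048e-05; Q < K (proceeds forward)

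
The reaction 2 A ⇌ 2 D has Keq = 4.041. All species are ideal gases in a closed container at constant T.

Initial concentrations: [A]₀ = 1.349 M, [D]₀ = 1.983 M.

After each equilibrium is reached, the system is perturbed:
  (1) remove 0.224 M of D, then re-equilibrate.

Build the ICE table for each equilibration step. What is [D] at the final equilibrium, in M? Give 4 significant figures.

[D]_eq = 2.076 M

Q₀ = 2.161 vs Keq = 4.041 ⇒ Q<K, forward
Step 1:
                    A           D
  I             1.349       1.983
  C           -0.2421      0.2421
  E             1.107       2.225
  solve Keq expr → x = 0.1211; check Q = 4.041
Then remove 0.224 M of D.
Step 2:
                    A           D
  I             1.107       2.001
  C          -0.07441     0.07441
  E             1.032       2.076
  solve Keq expr → x = 0.03721; check Q = 4.041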